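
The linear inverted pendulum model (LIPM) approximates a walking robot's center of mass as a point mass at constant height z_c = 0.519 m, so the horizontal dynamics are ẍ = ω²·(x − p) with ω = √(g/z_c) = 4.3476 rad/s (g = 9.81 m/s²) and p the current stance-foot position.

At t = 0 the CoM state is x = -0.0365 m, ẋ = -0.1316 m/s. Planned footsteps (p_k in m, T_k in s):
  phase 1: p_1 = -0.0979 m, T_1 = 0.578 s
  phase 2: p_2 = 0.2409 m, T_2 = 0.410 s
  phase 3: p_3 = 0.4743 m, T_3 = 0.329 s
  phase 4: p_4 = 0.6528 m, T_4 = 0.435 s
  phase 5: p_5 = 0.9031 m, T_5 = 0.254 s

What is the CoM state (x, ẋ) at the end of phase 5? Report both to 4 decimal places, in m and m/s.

phase 1: p=-0.0979, T=0.578, ωT=2.512913, cosh=6.210928, sinh=6.129896; start (x,ẋ)=(-0.036500, -0.131600) → end (x,ẋ)=(0.097902, 0.818973)
phase 2: p=0.2409, T=0.410, ωT=1.782516, cosh=3.056505, sinh=2.888290; start (x,ẋ)=(0.097902, 0.818973) → end (x,ẋ)=(0.347902, 0.707544)
phase 3: p=0.4743, T=0.329, ωT=1.430360, cosh=2.209714, sinh=1.970491; start (x,ẋ)=(0.347902, 0.707544) → end (x,ẋ)=(0.515682, 0.480631)
phase 4: p=0.6528, T=0.435, ωT=1.891206, cosh=3.389123, sinh=3.238233; start (x,ẋ)=(0.515682, 0.480631) → end (x,ẋ)=(0.546079, -0.301508)
phase 5: p=0.9031, T=0.254, ωT=1.104290, cosh=1.674264, sinh=1.342818; start (x,ẋ)=(0.546079, -0.301508) → end (x,ẋ)=(0.212227, -2.589107)

x = 0.2122, ẋ = -2.5891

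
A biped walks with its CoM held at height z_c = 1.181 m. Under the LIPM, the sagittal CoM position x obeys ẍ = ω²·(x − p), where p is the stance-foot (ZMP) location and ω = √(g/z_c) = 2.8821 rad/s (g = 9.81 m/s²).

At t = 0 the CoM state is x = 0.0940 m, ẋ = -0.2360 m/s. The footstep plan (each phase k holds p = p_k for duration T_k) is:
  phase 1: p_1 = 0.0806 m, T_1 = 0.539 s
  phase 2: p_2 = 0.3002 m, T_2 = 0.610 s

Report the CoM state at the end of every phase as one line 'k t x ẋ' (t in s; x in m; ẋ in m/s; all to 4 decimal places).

phase 1: p=0.0806, T=0.539, ωT=1.553452, cosh=2.469639, sinh=2.258123; start (x,ẋ)=(0.094000, -0.236000) → end (x,ẋ)=(-0.071213, -0.495626)
phase 2: p=0.3002, T=0.610, ωT=1.758081, cosh=2.986835, sinh=2.814459; start (x,ẋ)=(-0.071213, -0.495626) → end (x,ẋ)=(-1.293142, -4.493086)

1 0.5390 -0.0712 -0.4956
2 1.1490 -1.2931 -4.4931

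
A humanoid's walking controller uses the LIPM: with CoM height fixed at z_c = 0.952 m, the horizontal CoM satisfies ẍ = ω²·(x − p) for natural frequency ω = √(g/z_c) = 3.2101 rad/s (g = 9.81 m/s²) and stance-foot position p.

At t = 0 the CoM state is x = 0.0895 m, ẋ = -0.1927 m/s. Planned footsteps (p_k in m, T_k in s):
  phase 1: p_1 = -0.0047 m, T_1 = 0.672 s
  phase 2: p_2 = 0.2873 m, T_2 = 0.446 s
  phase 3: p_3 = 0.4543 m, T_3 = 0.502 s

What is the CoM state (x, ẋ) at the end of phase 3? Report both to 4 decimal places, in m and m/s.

phase 1: p=-0.0047, T=0.672, ωT=2.157187, cosh=4.381216, sinh=4.265566; start (x,ẋ)=(0.089500, -0.192700) → end (x,ẋ)=(0.151952, 0.445610)
phase 2: p=0.2873, T=0.446, ωT=1.431705, cosh=2.212365, sinh=1.973463; start (x,ẋ)=(0.151952, 0.445610) → end (x,ẋ)=(0.261807, 0.128419)
phase 3: p=0.4543, T=0.502, ωT=1.611470, cosh=2.604883, sinh=2.405289; start (x,ẋ)=(0.261807, 0.128419) → end (x,ẋ)=(0.049100, -1.151768)

x = 0.0491, ẋ = -1.1518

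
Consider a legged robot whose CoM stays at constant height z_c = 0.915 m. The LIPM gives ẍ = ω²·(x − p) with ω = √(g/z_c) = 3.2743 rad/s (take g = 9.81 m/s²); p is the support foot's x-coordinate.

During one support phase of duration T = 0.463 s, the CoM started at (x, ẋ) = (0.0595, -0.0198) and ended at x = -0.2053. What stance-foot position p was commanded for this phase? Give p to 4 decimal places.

ωT = 3.2743·0.463 = 1.516001; cosh(ωT) = 2.386783, sinh(ωT) = 2.167194
x(T) = p + (x₀−p)·cosh(ωT) + (ẋ₀/ω)·sinh(ωT) ⇒ p·(1 − cosh) = x(T) − x₀·cosh − (ẋ₀/ω)·sinh
numerator   = -0.2053 − (0.0595)·2.386783 − (-0.0198/3.2743)·2.167194 = -0.334208
denominator = 1 − 2.386783 = -1.386783
p = -0.334208 / -1.386783 = 0.2410

p = 0.2410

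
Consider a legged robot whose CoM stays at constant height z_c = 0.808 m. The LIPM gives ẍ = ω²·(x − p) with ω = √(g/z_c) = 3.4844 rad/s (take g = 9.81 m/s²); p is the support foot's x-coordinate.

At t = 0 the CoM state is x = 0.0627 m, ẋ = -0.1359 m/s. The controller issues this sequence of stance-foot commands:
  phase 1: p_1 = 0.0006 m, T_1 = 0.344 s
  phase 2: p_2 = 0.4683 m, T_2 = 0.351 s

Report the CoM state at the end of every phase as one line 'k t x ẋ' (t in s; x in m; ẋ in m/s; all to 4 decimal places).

phase 1: p=0.0006, T=0.344, ωT=1.198634, cosh=1.808595, sinh=1.506989; start (x,ẋ)=(0.062700, -0.135900) → end (x,ẋ)=(0.054138, 0.080296)
phase 2: p=0.4683, T=0.351, ωT=1.223024, cosh=1.845893, sinh=1.551554; start (x,ẋ)=(0.054138, 0.080296) → end (x,ẋ)=(-0.260445, -2.090842)

1 0.3440 0.0541 0.0803
2 0.6950 -0.2604 -2.0908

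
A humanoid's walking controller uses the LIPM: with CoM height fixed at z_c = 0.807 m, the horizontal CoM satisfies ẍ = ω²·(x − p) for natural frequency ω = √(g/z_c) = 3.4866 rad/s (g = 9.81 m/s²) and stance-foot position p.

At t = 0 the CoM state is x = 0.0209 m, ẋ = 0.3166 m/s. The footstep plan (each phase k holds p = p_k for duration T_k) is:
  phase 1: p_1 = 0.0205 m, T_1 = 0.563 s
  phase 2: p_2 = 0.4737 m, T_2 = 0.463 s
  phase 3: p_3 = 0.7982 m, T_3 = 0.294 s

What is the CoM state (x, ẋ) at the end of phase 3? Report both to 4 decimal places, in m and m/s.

phase 1: p=0.0205, T=0.563, ωT=1.962956, cosh=3.630392, sinh=3.489950; start (x,ẋ)=(0.020900, 0.316600) → end (x,ẋ)=(0.338856, 1.154249)
phase 2: p=0.4737, T=0.463, ωT=1.614296, cosh=2.611690, sinh=2.412659; start (x,ẋ)=(0.338856, 1.154249) → end (x,ẋ)=(0.920248, 1.880240)
phase 3: p=0.7982, T=0.294, ωT=1.025060, cosh=1.573019, sinh=1.214245; start (x,ẋ)=(0.920248, 1.880240) → end (x,ẋ)=(1.644997, 3.474355)

x = 1.6450, ẋ = 3.4744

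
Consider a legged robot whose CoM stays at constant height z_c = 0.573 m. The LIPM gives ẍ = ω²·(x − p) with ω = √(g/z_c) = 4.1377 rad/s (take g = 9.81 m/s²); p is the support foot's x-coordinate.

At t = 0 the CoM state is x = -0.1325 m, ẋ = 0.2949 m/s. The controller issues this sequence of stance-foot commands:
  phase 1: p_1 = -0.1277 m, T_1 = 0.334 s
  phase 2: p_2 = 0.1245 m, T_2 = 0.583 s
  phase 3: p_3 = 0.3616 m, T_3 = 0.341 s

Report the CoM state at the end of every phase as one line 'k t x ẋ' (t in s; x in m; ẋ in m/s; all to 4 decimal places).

1 0.3340 -0.0049 0.5872
2 0.9170 0.1823 0.3399
3 1.2580 0.1306 -0.6918

phase 1: p=-0.1277, T=0.334, ωT=1.381992, cosh=2.116952, sinh=1.865874; start (x,ẋ)=(-0.132500, 0.294900) → end (x,ẋ)=(-0.004878, 0.587231)
phase 2: p=0.1245, T=0.583, ωT=2.412279, cosh=5.624488, sinh=5.534877; start (x,ẋ)=(-0.004878, 0.587231) → end (x,ẋ)=(0.182338, 0.339910)
phase 3: p=0.3616, T=0.341, ωT=1.410956, cosh=2.171891, sinh=1.927981; start (x,ẋ)=(0.182338, 0.339910) → end (x,ẋ)=(0.130645, -0.691800)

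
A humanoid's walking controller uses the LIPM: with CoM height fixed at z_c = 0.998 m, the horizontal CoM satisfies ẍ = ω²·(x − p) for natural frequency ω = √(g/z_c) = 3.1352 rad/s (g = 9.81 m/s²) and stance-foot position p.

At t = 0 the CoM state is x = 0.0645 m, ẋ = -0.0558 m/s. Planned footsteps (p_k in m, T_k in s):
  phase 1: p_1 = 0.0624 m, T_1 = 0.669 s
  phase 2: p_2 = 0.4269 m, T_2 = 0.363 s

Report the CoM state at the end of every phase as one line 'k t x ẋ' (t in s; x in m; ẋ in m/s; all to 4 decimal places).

1 0.6690 -0.0003 -0.2043
2 1.0320 -0.3994 -2.2268

phase 1: p=0.0624, T=0.669, ωT=2.097449, cosh=4.134066, sinh=4.011297; start (x,ẋ)=(0.064500, -0.055800) → end (x,ẋ)=(-0.000311, -0.204271)
phase 2: p=0.4269, T=0.363, ωT=1.138078, cosh=1.720599, sinh=1.400164; start (x,ẋ)=(-0.000311, -0.204271) → end (x,ẋ)=(-0.399385, -2.226838)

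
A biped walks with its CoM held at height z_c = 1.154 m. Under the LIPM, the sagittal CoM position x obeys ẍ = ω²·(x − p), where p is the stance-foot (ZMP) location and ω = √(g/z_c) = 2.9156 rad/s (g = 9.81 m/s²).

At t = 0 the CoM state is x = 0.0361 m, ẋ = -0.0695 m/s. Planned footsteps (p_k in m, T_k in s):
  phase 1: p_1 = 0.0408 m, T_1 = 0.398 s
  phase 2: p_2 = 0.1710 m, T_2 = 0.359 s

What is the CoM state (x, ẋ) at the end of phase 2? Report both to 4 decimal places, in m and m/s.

phase 1: p=0.0408, T=0.398, ωT=1.160409, cosh=1.752298, sinh=1.438940; start (x,ẋ)=(0.036100, -0.069500) → end (x,ẋ)=(-0.001736, -0.141503)
phase 2: p=0.1710, T=0.359, ωT=1.046700, cosh=1.599666, sinh=1.248572; start (x,ẋ)=(-0.001736, -0.141503) → end (x,ẋ)=(-0.165917, -0.855175)

x = -0.1659, ẋ = -0.8552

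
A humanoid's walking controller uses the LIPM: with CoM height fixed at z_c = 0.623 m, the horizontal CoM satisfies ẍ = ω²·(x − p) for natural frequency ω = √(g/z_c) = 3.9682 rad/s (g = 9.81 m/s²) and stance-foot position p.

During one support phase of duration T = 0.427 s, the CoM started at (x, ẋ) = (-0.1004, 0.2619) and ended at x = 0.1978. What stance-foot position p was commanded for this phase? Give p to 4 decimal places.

p = -0.1691

ωT = 3.9682·0.427 = 1.694421; cosh(ωT) = 2.813600, sinh(ωT) = 2.629895
x(T) = p + (x₀−p)·cosh(ωT) + (ẋ₀/ω)·sinh(ωT) ⇒ p·(1 − cosh) = x(T) − x₀·cosh − (ẋ₀/ω)·sinh
numerator   = 0.1978 − (-0.1004)·2.813600 − (0.2619/3.9682)·2.629895 = 0.306713
denominator = 1 − 2.813600 = -1.813600
p = 0.306713 / -1.813600 = -0.1691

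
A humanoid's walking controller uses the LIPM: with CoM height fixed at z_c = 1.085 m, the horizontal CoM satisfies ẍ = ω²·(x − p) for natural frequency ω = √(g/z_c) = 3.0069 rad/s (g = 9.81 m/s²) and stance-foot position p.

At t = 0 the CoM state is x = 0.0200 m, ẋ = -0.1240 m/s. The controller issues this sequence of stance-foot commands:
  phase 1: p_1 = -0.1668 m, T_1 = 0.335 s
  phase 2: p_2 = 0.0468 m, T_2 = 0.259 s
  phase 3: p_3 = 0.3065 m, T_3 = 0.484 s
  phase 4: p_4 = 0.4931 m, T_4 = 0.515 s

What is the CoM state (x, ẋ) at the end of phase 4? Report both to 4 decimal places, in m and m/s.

phase 1: p=-0.1668, T=0.335, ωT=1.007312, cosh=1.551714, sinh=1.186515; start (x,ẋ)=(0.020000, -0.124000) → end (x,ẋ)=(0.074130, 0.474040)
phase 2: p=0.0468, T=0.259, ωT=0.778787, cosh=1.318895, sinh=0.859933; start (x,ẋ)=(0.074130, 0.474040) → end (x,ẋ)=(0.218415, 0.695877)
phase 3: p=0.3065, T=0.484, ωT=1.455340, cosh=2.259630, sinh=2.026309; start (x,ẋ)=(0.218415, 0.695877) → end (x,ẋ)=(0.576402, 1.035729)
phase 4: p=0.4931, T=0.515, ωT=1.548553, cosh=2.458608, sinh=2.246052; start (x,ẋ)=(0.576402, 1.035729) → end (x,ẋ)=(1.471560, 3.109041)

x = 1.4716, ẋ = 3.1090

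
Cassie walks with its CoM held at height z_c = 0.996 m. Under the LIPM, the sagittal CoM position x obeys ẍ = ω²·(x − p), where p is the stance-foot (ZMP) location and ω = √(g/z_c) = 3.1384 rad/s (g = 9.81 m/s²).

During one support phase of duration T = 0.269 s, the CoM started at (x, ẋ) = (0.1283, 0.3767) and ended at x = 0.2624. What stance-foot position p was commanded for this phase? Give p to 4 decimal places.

p = 0.0746

ωT = 3.1384·0.269 = 0.844230; cosh(ωT) = 1.378037, sinh(ωT) = 0.948148
x(T) = p + (x₀−p)·cosh(ωT) + (ẋ₀/ω)·sinh(ωT) ⇒ p·(1 − cosh) = x(T) − x₀·cosh − (ẋ₀/ω)·sinh
numerator   = 0.2624 − (0.1283)·1.378037 − (0.3767/3.1384)·0.948148 = -0.028208
denominator = 1 − 1.378037 = -0.378037
p = -0.028208 / -0.378037 = 0.0746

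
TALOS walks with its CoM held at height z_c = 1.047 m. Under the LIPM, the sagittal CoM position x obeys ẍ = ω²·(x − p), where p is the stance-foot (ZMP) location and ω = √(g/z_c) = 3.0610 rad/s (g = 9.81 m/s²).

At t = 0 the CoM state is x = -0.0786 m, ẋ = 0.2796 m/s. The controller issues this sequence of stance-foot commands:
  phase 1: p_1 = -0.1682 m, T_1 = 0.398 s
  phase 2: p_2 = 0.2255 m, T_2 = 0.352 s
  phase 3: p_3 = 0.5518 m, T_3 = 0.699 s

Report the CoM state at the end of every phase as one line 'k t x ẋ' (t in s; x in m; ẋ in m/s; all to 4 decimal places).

1 0.3980 0.1375 0.9372
2 0.7500 0.4787 1.1860
3 1.4490 1.8604 4.1714

phase 1: p=-0.1682, T=0.398, ωT=1.218278, cosh=1.838550, sinh=1.542811; start (x,ẋ)=(-0.078600, 0.279600) → end (x,ẋ)=(0.137459, 0.937198)
phase 2: p=0.2255, T=0.352, ωT=1.077472, cosh=1.638850, sinh=1.298395; start (x,ẋ)=(0.137459, 0.937198) → end (x,ẋ)=(0.478748, 1.186016)
phase 3: p=0.5518, T=0.699, ωT=2.139639, cosh=4.307034, sinh=4.189336; start (x,ẋ)=(0.478748, 1.186016) → end (x,ẋ)=(1.860364, 4.171424)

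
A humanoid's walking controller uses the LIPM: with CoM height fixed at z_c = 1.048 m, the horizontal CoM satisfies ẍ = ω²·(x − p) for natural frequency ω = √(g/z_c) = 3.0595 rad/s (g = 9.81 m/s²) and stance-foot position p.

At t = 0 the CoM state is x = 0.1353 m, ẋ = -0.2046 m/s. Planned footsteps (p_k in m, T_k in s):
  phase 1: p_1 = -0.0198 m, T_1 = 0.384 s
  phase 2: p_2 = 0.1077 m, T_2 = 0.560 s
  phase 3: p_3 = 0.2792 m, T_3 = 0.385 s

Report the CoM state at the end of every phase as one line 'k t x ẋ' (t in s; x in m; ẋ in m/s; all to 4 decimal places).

1 0.3840 0.1573 0.3321
2 0.9440 0.5410 1.3583
3 1.3290 1.3972 3.5921

phase 1: p=-0.0198, T=0.384, ωT=1.174848, cosh=1.773258, sinh=1.464392; start (x,ẋ)=(0.135300, -0.204600) → end (x,ẋ)=(0.157303, 0.332087)
phase 2: p=0.1077, T=0.560, ωT=1.713320, cosh=2.863807, sinh=2.683541; start (x,ẋ)=(0.157303, 0.332087) → end (x,ẋ)=(0.541033, 1.358290)
phase 3: p=0.2792, T=0.385, ωT=1.177907, cosh=1.777747, sinh=1.469825; start (x,ẋ)=(0.541033, 1.358290) → end (x,ẋ)=(1.397213, 3.592140)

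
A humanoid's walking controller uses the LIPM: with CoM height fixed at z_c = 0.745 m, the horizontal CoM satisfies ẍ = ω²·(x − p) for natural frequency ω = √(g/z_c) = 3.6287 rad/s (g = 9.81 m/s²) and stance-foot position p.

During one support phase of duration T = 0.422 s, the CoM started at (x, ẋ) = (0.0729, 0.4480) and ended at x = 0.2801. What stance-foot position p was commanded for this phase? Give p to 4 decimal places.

ωT = 3.6287·0.422 = 1.531311; cosh(ωT) = 2.420244, sinh(ωT) = 2.203993
x(T) = p + (x₀−p)·cosh(ωT) + (ẋ₀/ω)·sinh(ωT) ⇒ p·(1 − cosh) = x(T) − x₀·cosh − (ẋ₀/ω)·sinh
numerator   = 0.2801 − (0.0729)·2.420244 − (0.4480/3.6287)·2.203993 = -0.168441
denominator = 1 − 2.420244 = -1.420244
p = -0.168441 / -1.420244 = 0.1186

p = 0.1186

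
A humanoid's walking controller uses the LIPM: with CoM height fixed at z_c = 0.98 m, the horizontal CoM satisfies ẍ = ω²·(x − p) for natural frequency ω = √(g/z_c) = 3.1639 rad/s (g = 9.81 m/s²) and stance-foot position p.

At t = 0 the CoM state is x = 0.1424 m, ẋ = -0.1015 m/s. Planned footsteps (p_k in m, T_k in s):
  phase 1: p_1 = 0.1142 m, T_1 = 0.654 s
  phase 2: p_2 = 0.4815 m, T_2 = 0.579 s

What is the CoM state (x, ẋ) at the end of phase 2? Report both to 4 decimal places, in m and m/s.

x = -0.7903, ẋ = -3.8416

phase 1: p=0.1142, T=0.654, ωT=2.069191, cosh=4.022350, sinh=3.896062; start (x,ẋ)=(0.142400, -0.101500) → end (x,ẋ)=(0.102642, -0.060654)
phase 2: p=0.4815, T=0.579, ωT=1.831898, cosh=3.202920, sinh=3.042811; start (x,ẋ)=(0.102642, -0.060654) → end (x,ẋ)=(-0.790285, -3.841592)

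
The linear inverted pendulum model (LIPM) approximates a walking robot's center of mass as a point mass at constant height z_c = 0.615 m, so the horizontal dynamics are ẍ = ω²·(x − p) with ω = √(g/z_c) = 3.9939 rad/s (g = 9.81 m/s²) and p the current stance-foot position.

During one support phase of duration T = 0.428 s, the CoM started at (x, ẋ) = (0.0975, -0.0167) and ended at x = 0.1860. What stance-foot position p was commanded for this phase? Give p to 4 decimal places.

p = 0.0437

ωT = 3.9939·0.428 = 1.709389; cosh(ωT) = 2.853281, sinh(ωT) = 2.672305
x(T) = p + (x₀−p)·cosh(ωT) + (ẋ₀/ω)·sinh(ωT) ⇒ p·(1 − cosh) = x(T) − x₀·cosh − (ẋ₀/ω)·sinh
numerator   = 0.1860 − (0.0975)·2.853281 − (-0.0167/3.9939)·2.672305 = -0.081021
denominator = 1 − 2.853281 = -1.853281
p = -0.081021 / -1.853281 = 0.0437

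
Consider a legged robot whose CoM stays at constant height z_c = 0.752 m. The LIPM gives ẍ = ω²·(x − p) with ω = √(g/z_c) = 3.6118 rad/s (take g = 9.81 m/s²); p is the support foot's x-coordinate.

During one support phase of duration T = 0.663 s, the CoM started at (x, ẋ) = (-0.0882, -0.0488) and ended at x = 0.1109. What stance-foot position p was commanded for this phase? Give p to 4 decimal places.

ωT = 3.6118·0.663 = 2.394623; cosh(ωT) = 5.527638, sinh(ωT) = 5.436431
x(T) = p + (x₀−p)·cosh(ωT) + (ẋ₀/ω)·sinh(ωT) ⇒ p·(1 − cosh) = x(T) − x₀·cosh − (ẋ₀/ω)·sinh
numerator   = 0.1109 − (-0.0882)·5.527638 − (-0.0488/3.6118)·5.436431 = 0.671891
denominator = 1 − 5.527638 = -4.527638
p = 0.671891 / -4.527638 = -0.1484

p = -0.1484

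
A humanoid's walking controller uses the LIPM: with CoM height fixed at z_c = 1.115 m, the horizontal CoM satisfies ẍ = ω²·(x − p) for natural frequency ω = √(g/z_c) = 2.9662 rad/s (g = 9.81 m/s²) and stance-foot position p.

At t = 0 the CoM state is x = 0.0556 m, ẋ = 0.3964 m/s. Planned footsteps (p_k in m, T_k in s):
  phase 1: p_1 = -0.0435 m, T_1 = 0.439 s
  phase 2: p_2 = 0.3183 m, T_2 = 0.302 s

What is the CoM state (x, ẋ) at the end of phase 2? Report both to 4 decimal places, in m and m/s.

x = 0.8475, ẋ = 2.0194

phase 1: p=-0.0435, T=0.439, ωT=1.302162, cosh=1.974590, sinh=1.702647; start (x,ẋ)=(0.055600, 0.396400) → end (x,ẋ)=(0.379722, 1.283221)
phase 2: p=0.3183, T=0.302, ωT=0.895792, cosh=1.428780, sinh=1.020496; start (x,ẋ)=(0.379722, 1.283221) → end (x,ẋ)=(0.847540, 2.019365)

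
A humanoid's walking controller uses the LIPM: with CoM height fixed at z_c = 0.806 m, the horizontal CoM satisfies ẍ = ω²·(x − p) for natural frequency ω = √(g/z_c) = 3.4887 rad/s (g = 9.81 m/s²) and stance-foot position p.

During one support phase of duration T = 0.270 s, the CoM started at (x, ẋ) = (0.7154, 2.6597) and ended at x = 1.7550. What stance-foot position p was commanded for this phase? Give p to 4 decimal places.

p = 0.2745

ωT = 3.4887·0.270 = 0.941949; cosh(ωT) = 1.477421, sinh(ωT) = 1.087554
x(T) = p + (x₀−p)·cosh(ωT) + (ẋ₀/ω)·sinh(ωT) ⇒ p·(1 − cosh) = x(T) − x₀·cosh − (ẋ₀/ω)·sinh
numerator   = 1.7550 − (0.7154)·1.477421 − (2.6597/3.4887)·1.087554 = -0.131072
denominator = 1 − 1.477421 = -0.477421
p = -0.131072 / -0.477421 = 0.2745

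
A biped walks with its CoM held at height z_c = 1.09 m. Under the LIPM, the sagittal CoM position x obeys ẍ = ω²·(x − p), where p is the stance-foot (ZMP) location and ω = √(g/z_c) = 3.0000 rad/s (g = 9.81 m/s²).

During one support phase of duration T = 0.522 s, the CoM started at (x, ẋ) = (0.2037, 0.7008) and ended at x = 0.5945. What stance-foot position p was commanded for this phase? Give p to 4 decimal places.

ωT = 3.0000·0.522 = 1.566000; cosh(ωT) = 2.498170, sinh(ωT) = 2.289290
x(T) = p + (x₀−p)·cosh(ωT) + (ẋ₀/ω)·sinh(ωT) ⇒ p·(1 − cosh) = x(T) − x₀·cosh − (ẋ₀/ω)·sinh
numerator   = 0.5945 − (0.2037)·2.498170 − (0.7008/3.0000)·2.289290 = -0.449155
denominator = 1 − 2.498170 = -1.498170
p = -0.449155 / -1.498170 = 0.2998

p = 0.2998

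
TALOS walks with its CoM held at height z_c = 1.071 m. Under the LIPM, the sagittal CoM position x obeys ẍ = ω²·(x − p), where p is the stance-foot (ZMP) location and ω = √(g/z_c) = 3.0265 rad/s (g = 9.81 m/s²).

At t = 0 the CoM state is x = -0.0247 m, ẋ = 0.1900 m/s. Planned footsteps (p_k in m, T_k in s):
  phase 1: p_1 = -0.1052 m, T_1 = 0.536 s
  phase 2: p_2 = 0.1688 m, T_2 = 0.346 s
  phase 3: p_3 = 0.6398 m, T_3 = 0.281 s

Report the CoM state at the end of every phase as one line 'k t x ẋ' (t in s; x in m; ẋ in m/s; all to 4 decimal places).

phase 1: p=-0.1052, T=0.536, ωT=1.622204, cosh=2.630851, sinh=2.433388; start (x,ẋ)=(-0.024700, 0.190000) → end (x,ẋ)=(0.259349, 1.092716)
phase 2: p=0.1688, T=0.346, ωT=1.047169, cosh=1.600251, sinh=1.249321; start (x,ẋ)=(0.259349, 1.092716) → end (x,ẋ)=(0.764767, 2.090991)
phase 3: p=0.6398, T=0.281, ωT=0.850447, cosh=1.383958, sinh=0.956734; start (x,ẋ)=(0.764767, 2.090991) → end (x,ẋ)=(1.473751, 3.255694)

1 0.5360 0.2593 1.0927
2 0.8820 0.7648 2.0910
3 1.1630 1.4738 3.2557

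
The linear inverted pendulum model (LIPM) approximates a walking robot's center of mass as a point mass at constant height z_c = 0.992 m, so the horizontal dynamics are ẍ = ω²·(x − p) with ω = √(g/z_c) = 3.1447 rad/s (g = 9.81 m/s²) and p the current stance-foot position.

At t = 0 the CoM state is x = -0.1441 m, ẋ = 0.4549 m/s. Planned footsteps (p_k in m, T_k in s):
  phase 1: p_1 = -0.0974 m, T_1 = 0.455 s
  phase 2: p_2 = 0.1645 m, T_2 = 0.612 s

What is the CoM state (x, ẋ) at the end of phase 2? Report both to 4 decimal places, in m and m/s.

phase 1: p=-0.0974, T=0.455, ωT=1.430838, cosh=2.210656, sinh=1.971548; start (x,ẋ)=(-0.144100, 0.454900) → end (x,ẋ)=(0.084559, 0.716091)
phase 2: p=0.1645, T=0.612, ωT=1.924556, cosh=3.499024, sinh=3.353084; start (x,ẋ)=(0.084559, 0.716091) → end (x,ẋ)=(0.648327, 1.662684)

x = 0.6483, ẋ = 1.6627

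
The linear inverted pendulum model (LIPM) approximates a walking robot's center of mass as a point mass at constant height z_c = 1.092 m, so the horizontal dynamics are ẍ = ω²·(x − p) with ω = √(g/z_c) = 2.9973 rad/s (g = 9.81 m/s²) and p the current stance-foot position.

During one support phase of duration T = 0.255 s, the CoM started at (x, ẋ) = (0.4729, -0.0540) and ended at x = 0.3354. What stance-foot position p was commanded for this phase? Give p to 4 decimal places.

p = 0.8720

ωT = 2.9973·0.255 = 0.764312; cosh(ωT) = 1.306585, sinh(ωT) = 0.840930
x(T) = p + (x₀−p)·cosh(ωT) + (ẋ₀/ω)·sinh(ωT) ⇒ p·(1 − cosh) = x(T) − x₀·cosh − (ẋ₀/ω)·sinh
numerator   = 0.3354 − (0.4729)·1.306585 − (-0.0540/2.9973)·0.840930 = -0.267334
denominator = 1 − 1.306585 = -0.306585
p = -0.267334 / -0.306585 = 0.8720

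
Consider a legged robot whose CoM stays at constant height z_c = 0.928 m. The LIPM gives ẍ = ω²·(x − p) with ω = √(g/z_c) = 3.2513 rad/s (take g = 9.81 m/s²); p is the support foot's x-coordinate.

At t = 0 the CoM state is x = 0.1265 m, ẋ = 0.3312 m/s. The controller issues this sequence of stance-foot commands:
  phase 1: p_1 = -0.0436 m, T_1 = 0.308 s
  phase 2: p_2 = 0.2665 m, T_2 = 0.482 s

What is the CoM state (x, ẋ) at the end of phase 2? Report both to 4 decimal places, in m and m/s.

x = 1.2678, ẋ = 3.4487

phase 1: p=-0.0436, T=0.308, ωT=1.001400, cosh=1.544728, sinh=1.177363; start (x,ẋ)=(0.126500, 0.331200) → end (x,ẋ)=(0.339093, 1.162750)
phase 2: p=0.2665, T=0.482, ωT=1.567127, cosh=2.500750, sinh=2.292106; start (x,ẋ)=(0.339093, 1.162750) → end (x,ẋ)=(1.267753, 3.448731)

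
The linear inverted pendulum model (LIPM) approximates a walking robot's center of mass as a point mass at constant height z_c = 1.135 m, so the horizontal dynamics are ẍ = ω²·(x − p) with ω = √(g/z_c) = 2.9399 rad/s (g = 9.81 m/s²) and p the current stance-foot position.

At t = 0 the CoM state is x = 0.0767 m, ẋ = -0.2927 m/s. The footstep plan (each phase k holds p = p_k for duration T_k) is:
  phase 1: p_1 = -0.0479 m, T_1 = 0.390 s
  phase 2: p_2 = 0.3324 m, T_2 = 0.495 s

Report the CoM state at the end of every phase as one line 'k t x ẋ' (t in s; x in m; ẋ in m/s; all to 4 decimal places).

1 0.3900 0.0271 0.0111
2 0.8850 -0.3497 -1.7933

phase 1: p=-0.0479, T=0.390, ωT=1.146561, cosh=1.732539, sinh=1.414811; start (x,ẋ)=(0.076700, -0.292700) → end (x,ẋ)=(0.027114, 0.011148)
phase 2: p=0.3324, T=0.495, ωT=1.455251, cosh=2.259449, sinh=2.026107; start (x,ẋ)=(0.027114, 0.011148) → end (x,ẋ)=(-0.349696, -1.793265)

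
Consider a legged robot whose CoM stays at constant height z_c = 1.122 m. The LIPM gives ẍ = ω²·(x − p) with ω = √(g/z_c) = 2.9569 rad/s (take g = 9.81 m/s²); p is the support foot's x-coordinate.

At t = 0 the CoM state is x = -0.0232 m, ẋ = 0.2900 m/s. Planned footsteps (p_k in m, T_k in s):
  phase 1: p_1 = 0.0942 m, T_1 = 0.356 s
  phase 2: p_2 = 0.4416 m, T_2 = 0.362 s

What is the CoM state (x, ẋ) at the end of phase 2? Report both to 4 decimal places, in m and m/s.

phase 1: p=0.0942, T=0.356, ωT=1.052656, cosh=1.607131, sinh=1.258121; start (x,ẋ)=(-0.023200, 0.290000) → end (x,ẋ)=(0.028914, 0.029324)
phase 2: p=0.4416, T=0.362, ωT=1.070398, cosh=1.629706, sinh=1.286834; start (x,ẋ)=(0.028914, 0.029324) → end (x,ẋ)=(-0.218195, -1.522497)

x = -0.2182, ẋ = -1.5225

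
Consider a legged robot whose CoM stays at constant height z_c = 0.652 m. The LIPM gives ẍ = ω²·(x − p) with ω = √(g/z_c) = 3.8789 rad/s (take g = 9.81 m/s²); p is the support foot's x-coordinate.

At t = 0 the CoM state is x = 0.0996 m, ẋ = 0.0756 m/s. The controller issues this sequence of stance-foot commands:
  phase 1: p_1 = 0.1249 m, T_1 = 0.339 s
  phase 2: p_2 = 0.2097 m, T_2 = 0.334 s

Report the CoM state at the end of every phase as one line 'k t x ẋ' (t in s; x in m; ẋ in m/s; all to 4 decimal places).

phase 1: p=0.1249, T=0.339, ωT=1.314947, cosh=1.996521, sinh=1.728033; start (x,ẋ)=(0.099600, 0.075600) → end (x,ẋ)=(0.108067, -0.018646)
phase 2: p=0.2097, T=0.334, ωT=1.295553, cosh=1.963380, sinh=1.689634; start (x,ẋ)=(0.108067, -0.018646) → end (x,ẋ)=(0.002035, -0.702700)

1 0.3390 0.1081 -0.0186
2 0.6730 0.0020 -0.7027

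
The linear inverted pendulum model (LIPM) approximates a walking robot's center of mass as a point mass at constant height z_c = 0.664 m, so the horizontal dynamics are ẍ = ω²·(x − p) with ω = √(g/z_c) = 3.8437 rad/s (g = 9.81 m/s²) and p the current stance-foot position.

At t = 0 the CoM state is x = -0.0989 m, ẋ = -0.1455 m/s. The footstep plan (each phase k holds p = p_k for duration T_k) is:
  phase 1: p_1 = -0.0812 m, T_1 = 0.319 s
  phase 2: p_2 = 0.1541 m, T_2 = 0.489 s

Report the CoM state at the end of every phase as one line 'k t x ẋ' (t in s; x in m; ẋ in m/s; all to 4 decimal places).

1 0.3190 -0.1729 -0.3752
2 0.8080 -1.2542 -5.2786

phase 1: p=-0.0812, T=0.319, ωT=1.226140, cosh=1.850736, sinh=1.557314; start (x,ẋ)=(-0.098900, -0.145500) → end (x,ẋ)=(-0.172909, -0.375232)
phase 2: p=0.1541, T=0.489, ωT=1.879569, cosh=3.351669, sinh=3.199014; start (x,ẋ)=(-0.172909, -0.375232) → end (x,ẋ)=(-1.254221, -5.278569)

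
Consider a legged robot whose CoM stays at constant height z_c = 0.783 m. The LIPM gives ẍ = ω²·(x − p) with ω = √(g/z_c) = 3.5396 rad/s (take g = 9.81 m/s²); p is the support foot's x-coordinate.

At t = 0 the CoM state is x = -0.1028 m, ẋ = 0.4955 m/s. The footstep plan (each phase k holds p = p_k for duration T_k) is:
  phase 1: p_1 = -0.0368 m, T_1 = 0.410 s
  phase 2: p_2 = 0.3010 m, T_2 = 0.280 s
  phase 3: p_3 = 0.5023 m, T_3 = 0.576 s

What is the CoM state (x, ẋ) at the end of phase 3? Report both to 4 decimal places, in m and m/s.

phase 1: p=-0.0368, T=0.410, ωT=1.451236, cosh=2.251334, sinh=2.017053; start (x,ẋ)=(-0.102800, 0.495500) → end (x,ẋ)=(0.096974, 0.644325)
phase 2: p=0.3010, T=0.280, ωT=0.991088, cosh=1.532668, sinh=1.161496; start (x,ẋ)=(0.096974, 0.644325) → end (x,ẋ)=(0.199727, 0.148740)
phase 3: p=0.5023, T=0.576, ωT=2.038810, cosh=3.905822, sinh=3.775638; start (x,ẋ)=(0.199727, 0.148740) → end (x,ẋ)=(-0.520837, -3.462707)

x = -0.5208, ẋ = -3.4627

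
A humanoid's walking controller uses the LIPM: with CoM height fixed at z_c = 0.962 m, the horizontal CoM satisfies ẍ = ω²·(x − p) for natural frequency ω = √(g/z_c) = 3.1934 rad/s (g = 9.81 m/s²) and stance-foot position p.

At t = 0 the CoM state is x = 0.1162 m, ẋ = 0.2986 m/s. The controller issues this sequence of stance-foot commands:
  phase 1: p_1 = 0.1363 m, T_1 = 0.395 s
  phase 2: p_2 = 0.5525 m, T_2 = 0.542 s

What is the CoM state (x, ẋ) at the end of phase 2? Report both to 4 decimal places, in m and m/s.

phase 1: p=0.1363, T=0.395, ωT=1.261393, cosh=1.906797, sinh=1.623538; start (x,ẋ)=(0.116200, 0.298600) → end (x,ẋ)=(0.249783, 0.465159)
phase 2: p=0.5525, T=0.542, ωT=1.730823, cosh=2.911218, sinh=2.734079; start (x,ẋ)=(0.249783, 0.465159) → end (x,ẋ)=(0.069478, -1.288846)

x = 0.0695, ẋ = -1.2888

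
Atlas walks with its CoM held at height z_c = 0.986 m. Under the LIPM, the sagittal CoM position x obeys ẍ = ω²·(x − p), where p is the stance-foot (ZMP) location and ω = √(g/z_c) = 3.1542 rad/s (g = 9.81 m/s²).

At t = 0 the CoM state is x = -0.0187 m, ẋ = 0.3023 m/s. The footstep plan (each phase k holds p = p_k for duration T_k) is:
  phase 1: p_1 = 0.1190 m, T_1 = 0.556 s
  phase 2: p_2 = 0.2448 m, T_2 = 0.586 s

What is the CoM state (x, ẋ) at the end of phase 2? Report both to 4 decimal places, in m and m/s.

x = -0.9353, ẋ = -3.6396

phase 1: p=0.1190, T=0.556, ωT=1.753735, cosh=2.974632, sinh=2.801506; start (x,ẋ)=(-0.018700, 0.302300) → end (x,ẋ)=(-0.022109, -0.317556)
phase 2: p=0.2448, T=0.586, ωT=1.848361, cosh=3.253450, sinh=3.095955; start (x,ẋ)=(-0.022109, -0.317556) → end (x,ẋ)=(-0.935268, -3.639591)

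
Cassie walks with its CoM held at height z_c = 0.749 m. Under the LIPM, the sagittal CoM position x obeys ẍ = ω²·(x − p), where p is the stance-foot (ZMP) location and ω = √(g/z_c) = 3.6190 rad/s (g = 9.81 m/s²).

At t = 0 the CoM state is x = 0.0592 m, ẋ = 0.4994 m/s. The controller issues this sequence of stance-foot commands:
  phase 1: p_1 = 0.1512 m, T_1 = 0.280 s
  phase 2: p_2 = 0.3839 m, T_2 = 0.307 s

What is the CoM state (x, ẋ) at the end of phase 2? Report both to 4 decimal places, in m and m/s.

x = 0.1709, ẋ = -0.3942

phase 1: p=0.1512, T=0.280, ωT=1.013320, cosh=1.558872, sinh=1.195860; start (x,ẋ)=(0.059200, 0.499400) → end (x,ẋ)=(0.172805, 0.380341)
phase 2: p=0.3839, T=0.307, ωT=1.111033, cosh=1.683357, sinh=1.354138; start (x,ẋ)=(0.172805, 0.380341) → end (x,ẋ)=(0.170866, -0.394246)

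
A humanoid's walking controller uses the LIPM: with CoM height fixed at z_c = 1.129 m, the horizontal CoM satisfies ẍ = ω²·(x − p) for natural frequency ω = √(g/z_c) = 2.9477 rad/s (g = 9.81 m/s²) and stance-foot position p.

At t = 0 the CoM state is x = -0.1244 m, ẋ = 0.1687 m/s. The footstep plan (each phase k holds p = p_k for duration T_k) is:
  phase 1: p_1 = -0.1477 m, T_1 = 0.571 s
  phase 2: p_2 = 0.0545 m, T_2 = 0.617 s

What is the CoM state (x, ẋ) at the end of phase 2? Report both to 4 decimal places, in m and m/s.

x = 0.7503, ẋ = 2.1507

phase 1: p=-0.1477, T=0.571, ωT=1.683137, cosh=2.784101, sinh=2.598311; start (x,ẋ)=(-0.124400, 0.168700) → end (x,ẋ)=(0.065874, 0.648134)
phase 2: p=0.0545, T=0.617, ωT=1.818731, cosh=3.163131, sinh=3.000900; start (x,ẋ)=(0.065874, 0.648134) → end (x,ẋ)=(0.750307, 2.150740)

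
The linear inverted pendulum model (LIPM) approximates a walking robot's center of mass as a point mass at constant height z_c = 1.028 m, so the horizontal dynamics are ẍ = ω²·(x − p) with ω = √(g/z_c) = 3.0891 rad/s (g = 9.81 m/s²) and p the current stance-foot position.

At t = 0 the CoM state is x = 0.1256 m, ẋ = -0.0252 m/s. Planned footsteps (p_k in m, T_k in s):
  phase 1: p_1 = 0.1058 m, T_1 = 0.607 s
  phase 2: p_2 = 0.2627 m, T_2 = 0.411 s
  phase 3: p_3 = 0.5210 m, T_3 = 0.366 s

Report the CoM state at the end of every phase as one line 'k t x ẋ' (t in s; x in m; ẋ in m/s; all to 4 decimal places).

phase 1: p=0.1058, T=0.607, ωT=1.875084, cosh=3.337354, sinh=3.184011; start (x,ẋ)=(0.125600, -0.025200) → end (x,ẋ)=(0.145905, 0.110646)
phase 2: p=0.2627, T=0.411, ωT=1.269620, cosh=1.920219, sinh=1.639281; start (x,ẋ)=(0.145905, 0.110646) → end (x,ẋ)=(0.097145, -0.378972)
phase 3: p=0.5210, T=0.366, ωT=1.130611, cosh=1.710192, sinh=1.387356; start (x,ẋ)=(0.097145, -0.378972) → end (x,ẋ)=(-0.374075, -2.464622)

1 0.6070 0.1459 0.1106
2 1.0180 0.0971 -0.3790
3 1.3840 -0.3741 -2.4646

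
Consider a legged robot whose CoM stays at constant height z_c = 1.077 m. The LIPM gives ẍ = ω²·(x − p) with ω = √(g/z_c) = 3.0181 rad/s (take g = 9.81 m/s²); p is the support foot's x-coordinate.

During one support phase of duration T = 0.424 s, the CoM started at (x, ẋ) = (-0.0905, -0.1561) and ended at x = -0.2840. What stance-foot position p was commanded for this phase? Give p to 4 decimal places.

p = 0.0245

ωT = 3.0181·0.424 = 1.279674; cosh(ωT) = 1.936798, sinh(ωT) = 1.658671
x(T) = p + (x₀−p)·cosh(ωT) + (ẋ₀/ω)·sinh(ωT) ⇒ p·(1 − cosh) = x(T) − x₀·cosh − (ẋ₀/ω)·sinh
numerator   = -0.2840 − (-0.0905)·1.936798 − (-0.1561/3.0181)·1.658671 = -0.022931
denominator = 1 − 1.936798 = -0.936798
p = -0.022931 / -0.936798 = 0.0245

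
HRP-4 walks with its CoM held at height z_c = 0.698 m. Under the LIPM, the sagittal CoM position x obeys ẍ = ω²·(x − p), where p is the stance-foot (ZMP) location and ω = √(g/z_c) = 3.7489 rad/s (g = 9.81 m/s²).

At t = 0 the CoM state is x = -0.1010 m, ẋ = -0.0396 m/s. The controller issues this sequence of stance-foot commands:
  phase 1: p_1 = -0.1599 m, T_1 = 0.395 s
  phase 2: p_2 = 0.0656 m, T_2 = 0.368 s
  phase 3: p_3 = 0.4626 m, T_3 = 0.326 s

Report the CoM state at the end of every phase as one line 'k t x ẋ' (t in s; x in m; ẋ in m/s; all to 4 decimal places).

1 0.3950 -0.0457 0.3687
2 0.7630 0.0134 0.0022
3 1.0890 -0.3650 -2.6059

phase 1: p=-0.1599, T=0.395, ωT=1.480816, cosh=2.311991, sinh=2.084539; start (x,ẋ)=(-0.101000, -0.039600) → end (x,ẋ)=(-0.045743, 0.368733)
phase 2: p=0.0656, T=0.368, ωT=1.379595, cosh=2.112487, sinh=1.860806; start (x,ẋ)=(-0.045743, 0.368733) → end (x,ẋ)=(0.013414, 0.002217)
phase 3: p=0.4626, T=0.326, ωT=1.222141, cosh=1.844524, sinh=1.549925; start (x,ẋ)=(0.013414, 0.002217) → end (x,ẋ)=(-0.365018, -2.605913)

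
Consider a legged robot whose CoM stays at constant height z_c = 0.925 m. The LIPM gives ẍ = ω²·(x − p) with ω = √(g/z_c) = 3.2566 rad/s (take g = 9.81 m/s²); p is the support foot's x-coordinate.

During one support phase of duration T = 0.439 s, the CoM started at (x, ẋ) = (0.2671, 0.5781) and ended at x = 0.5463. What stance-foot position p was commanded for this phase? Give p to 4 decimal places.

p = 0.3253

ωT = 3.2566·0.439 = 1.429647; cosh(ωT) = 2.208310, sinh(ωT) = 1.968916
x(T) = p + (x₀−p)·cosh(ωT) + (ẋ₀/ω)·sinh(ωT) ⇒ p·(1 − cosh) = x(T) − x₀·cosh − (ẋ₀/ω)·sinh
numerator   = 0.5463 − (0.2671)·2.208310 − (0.5781/3.2566)·1.968916 = -0.393055
denominator = 1 − 2.208310 = -1.208310
p = -0.393055 / -1.208310 = 0.3253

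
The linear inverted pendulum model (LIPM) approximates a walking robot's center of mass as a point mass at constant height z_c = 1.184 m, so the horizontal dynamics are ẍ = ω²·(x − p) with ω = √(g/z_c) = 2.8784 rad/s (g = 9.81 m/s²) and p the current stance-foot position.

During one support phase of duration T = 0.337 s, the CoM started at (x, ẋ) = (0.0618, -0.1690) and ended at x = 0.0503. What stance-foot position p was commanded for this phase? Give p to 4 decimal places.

p = -0.0460

ωT = 2.8784·0.337 = 0.970021; cosh(ωT) = 1.508537, sinh(ωT) = 1.129462
x(T) = p + (x₀−p)·cosh(ωT) + (ẋ₀/ω)·sinh(ωT) ⇒ p·(1 − cosh) = x(T) − x₀·cosh − (ẋ₀/ω)·sinh
numerator   = 0.0503 − (0.0618)·1.508537 − (-0.1690/2.8784)·1.129462 = 0.023387
denominator = 1 − 1.508537 = -0.508537
p = 0.023387 / -0.508537 = -0.0460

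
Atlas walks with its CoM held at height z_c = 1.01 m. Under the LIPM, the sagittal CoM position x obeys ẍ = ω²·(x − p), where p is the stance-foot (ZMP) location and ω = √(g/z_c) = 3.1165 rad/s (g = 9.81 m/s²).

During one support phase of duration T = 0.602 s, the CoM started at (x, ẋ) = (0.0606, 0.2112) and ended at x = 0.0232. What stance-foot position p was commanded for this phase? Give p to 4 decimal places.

p = 0.1689

ωT = 3.1165·0.602 = 1.876133; cosh(ωT) = 3.340696, sinh(ωT) = 3.187515
x(T) = p + (x₀−p)·cosh(ωT) + (ẋ₀/ω)·sinh(ωT) ⇒ p·(1 − cosh) = x(T) − x₀·cosh − (ẋ₀/ω)·sinh
numerator   = 0.0232 − (0.0606)·3.340696 − (0.2112/3.1165)·3.187515 = -0.395259
denominator = 1 − 3.340696 = -2.340696
p = -0.395259 / -2.340696 = 0.1689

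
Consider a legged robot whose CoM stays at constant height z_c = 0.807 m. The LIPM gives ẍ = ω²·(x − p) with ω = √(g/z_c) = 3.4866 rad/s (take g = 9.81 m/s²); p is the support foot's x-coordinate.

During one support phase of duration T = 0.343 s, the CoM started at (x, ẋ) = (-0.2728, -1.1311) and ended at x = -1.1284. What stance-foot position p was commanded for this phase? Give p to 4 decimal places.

ωT = 3.4866·0.343 = 1.195904; cosh(ωT) = 1.804488, sinh(ωT) = 1.502057
x(T) = p + (x₀−p)·cosh(ωT) + (ẋ₀/ω)·sinh(ωT) ⇒ p·(1 − cosh) = x(T) − x₀·cosh − (ẋ₀/ω)·sinh
numerator   = -1.1284 − (-0.2728)·1.804488 − (-1.1311/3.4866)·1.502057 = -0.148848
denominator = 1 − 1.804488 = -0.804488
p = -0.148848 / -0.804488 = 0.1850

p = 0.1850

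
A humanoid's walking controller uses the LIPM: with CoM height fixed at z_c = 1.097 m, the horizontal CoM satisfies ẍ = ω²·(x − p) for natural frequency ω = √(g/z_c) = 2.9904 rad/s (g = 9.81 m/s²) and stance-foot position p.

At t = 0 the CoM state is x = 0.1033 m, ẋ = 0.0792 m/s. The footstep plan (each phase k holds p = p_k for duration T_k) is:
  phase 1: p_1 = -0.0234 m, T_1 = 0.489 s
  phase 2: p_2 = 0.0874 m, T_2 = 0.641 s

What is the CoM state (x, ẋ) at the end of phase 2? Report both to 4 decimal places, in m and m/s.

x = 1.9519, ẋ = 5.6142

phase 1: p=-0.0234, T=0.489, ωT=1.462306, cosh=2.273800, sinh=2.042099; start (x,ẋ)=(0.103300, 0.079200) → end (x,ẋ)=(0.318775, 0.953803)
phase 2: p=0.0874, T=0.641, ωT=1.916846, cosh=3.473276, sinh=3.326206; start (x,ẋ)=(0.318775, 0.953803) → end (x,ẋ)=(1.951939, 5.614234)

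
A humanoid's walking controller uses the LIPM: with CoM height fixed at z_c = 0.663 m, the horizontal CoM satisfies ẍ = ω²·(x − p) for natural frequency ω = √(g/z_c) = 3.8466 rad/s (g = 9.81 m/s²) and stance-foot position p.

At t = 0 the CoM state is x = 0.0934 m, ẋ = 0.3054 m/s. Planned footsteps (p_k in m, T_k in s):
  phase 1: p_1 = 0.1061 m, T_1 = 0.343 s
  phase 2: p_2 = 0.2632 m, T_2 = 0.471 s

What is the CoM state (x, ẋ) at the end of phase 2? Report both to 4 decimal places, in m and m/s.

x = 0.5312, ẋ = 1.1451

phase 1: p=0.1061, T=0.343, ωT=1.319384, cosh=2.004208, sinh=1.736908; start (x,ẋ)=(0.093400, 0.305400) → end (x,ẋ)=(0.218548, 0.527234)
phase 2: p=0.2632, T=0.471, ωT=1.811749, cosh=3.142255, sinh=2.978887; start (x,ẋ)=(0.218548, 0.527234) → end (x,ẋ)=(0.531193, 1.145054)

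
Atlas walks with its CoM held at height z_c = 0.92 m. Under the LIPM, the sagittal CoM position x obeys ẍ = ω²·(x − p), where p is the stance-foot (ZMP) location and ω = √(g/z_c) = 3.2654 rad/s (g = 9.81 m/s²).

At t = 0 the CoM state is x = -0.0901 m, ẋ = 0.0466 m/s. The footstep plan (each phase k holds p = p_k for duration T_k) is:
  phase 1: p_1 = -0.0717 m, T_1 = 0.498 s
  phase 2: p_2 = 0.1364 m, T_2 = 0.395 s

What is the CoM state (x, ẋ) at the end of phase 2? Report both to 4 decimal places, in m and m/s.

x = -0.3092, ẋ = -1.2622

phase 1: p=-0.0717, T=0.498, ωT=1.626169, cosh=2.640521, sinh=2.443839; start (x,ẋ)=(-0.090100, 0.046600) → end (x,ẋ)=(-0.085410, -0.023786)
phase 2: p=0.1364, T=0.395, ωT=1.289833, cosh=1.953748, sinh=1.678432; start (x,ẋ)=(-0.085410, -0.023786) → end (x,ẋ)=(-0.309187, -1.262156)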